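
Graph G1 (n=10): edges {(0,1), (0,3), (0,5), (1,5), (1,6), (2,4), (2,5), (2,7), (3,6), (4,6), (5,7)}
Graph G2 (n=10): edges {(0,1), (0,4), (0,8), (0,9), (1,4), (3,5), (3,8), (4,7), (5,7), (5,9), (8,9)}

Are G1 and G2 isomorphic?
Yes, isomorphic

The graphs are isomorphic.
One valid mapping φ: V(G1) → V(G2): 0→8, 1→9, 2→4, 3→3, 4→7, 5→0, 6→5, 7→1, 8→2, 9→6

Verify φ preserves adjacency — for each edge of G1, its image is an edge of G2:
  (0,1) → (φ(0),φ(1)) = (8,9) ∈ E(G2) ✓
  (0,3) → (φ(0),φ(3)) = (3,8) ∈ E(G2) ✓
  (0,5) → (φ(0),φ(5)) = (0,8) ∈ E(G2) ✓
  (1,5) → (φ(1),φ(5)) = (0,9) ∈ E(G2) ✓
  (1,6) → (φ(1),φ(6)) = (5,9) ∈ E(G2) ✓
  (2,4) → (φ(2),φ(4)) = (4,7) ∈ E(G2) ✓
  (2,5) → (φ(2),φ(5)) = (0,4) ∈ E(G2) ✓
  (2,7) → (φ(2),φ(7)) = (1,4) ∈ E(G2) ✓
  (3,6) → (φ(3),φ(6)) = (3,5) ∈ E(G2) ✓
  (4,6) → (φ(4),φ(6)) = (5,7) ∈ E(G2) ✓
  (5,7) → (φ(5),φ(7)) = (0,1) ∈ E(G2) ✓
All 11 edges of G1 map to edges of G2, and |E(G1)| = |E(G2)| = 11, so φ is a bijection on edges as well as vertices. Hence G1 ≅ G2.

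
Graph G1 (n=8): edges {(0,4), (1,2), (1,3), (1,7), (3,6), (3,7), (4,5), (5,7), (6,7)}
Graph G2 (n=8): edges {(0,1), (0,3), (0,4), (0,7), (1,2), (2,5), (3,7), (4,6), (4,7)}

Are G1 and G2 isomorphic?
Yes, isomorphic

The graphs are isomorphic.
One valid mapping φ: V(G1) → V(G2): 0→5, 1→4, 2→6, 3→7, 4→2, 5→1, 6→3, 7→0

Verify φ preserves adjacency — for each edge of G1, its image is an edge of G2:
  (0,4) → (φ(0),φ(4)) = (2,5) ∈ E(G2) ✓
  (1,2) → (φ(1),φ(2)) = (4,6) ∈ E(G2) ✓
  (1,3) → (φ(1),φ(3)) = (4,7) ∈ E(G2) ✓
  (1,7) → (φ(1),φ(7)) = (0,4) ∈ E(G2) ✓
  (3,6) → (φ(3),φ(6)) = (3,7) ∈ E(G2) ✓
  (3,7) → (φ(3),φ(7)) = (0,7) ∈ E(G2) ✓
  (4,5) → (φ(4),φ(5)) = (1,2) ∈ E(G2) ✓
  (5,7) → (φ(5),φ(7)) = (0,1) ∈ E(G2) ✓
  (6,7) → (φ(6),φ(7)) = (0,3) ∈ E(G2) ✓
All 9 edges of G1 map to edges of G2, and |E(G1)| = |E(G2)| = 9, so φ is a bijection on edges as well as vertices. Hence G1 ≅ G2.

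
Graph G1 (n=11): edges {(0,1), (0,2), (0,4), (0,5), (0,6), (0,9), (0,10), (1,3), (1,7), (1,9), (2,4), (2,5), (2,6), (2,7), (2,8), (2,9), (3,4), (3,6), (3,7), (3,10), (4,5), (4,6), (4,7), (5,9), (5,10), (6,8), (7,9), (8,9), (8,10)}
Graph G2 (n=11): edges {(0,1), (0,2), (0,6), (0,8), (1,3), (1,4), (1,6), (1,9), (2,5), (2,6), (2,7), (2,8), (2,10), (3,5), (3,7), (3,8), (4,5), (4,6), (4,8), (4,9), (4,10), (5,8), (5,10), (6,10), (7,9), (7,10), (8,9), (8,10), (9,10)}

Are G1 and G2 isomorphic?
Yes, isomorphic

The graphs are isomorphic.
One valid mapping φ: V(G1) → V(G2): 0→8, 1→0, 2→10, 3→1, 4→4, 5→5, 6→9, 7→6, 8→7, 9→2, 10→3

Verify φ preserves adjacency — for each edge of G1, its image is an edge of G2:
  (0,1) → (φ(0),φ(1)) = (0,8) ∈ E(G2) ✓
  (0,2) → (φ(0),φ(2)) = (8,10) ∈ E(G2) ✓
  (0,4) → (φ(0),φ(4)) = (4,8) ∈ E(G2) ✓
  (0,5) → (φ(0),φ(5)) = (5,8) ∈ E(G2) ✓
  (0,6) → (φ(0),φ(6)) = (8,9) ∈ E(G2) ✓
  (0,9) → (φ(0),φ(9)) = (2,8) ∈ E(G2) ✓
  (0,10) → (φ(0),φ(10)) = (3,8) ∈ E(G2) ✓
  (1,3) → (φ(1),φ(3)) = (0,1) ∈ E(G2) ✓
  (1,7) → (φ(1),φ(7)) = (0,6) ∈ E(G2) ✓
  (1,9) → (φ(1),φ(9)) = (0,2) ∈ E(G2) ✓
  (2,4) → (φ(2),φ(4)) = (4,10) ∈ E(G2) ✓
  (2,5) → (φ(2),φ(5)) = (5,10) ∈ E(G2) ✓
  (2,6) → (φ(2),φ(6)) = (9,10) ∈ E(G2) ✓
  (2,7) → (φ(2),φ(7)) = (6,10) ∈ E(G2) ✓
  (2,8) → (φ(2),φ(8)) = (7,10) ∈ E(G2) ✓
  (2,9) → (φ(2),φ(9)) = (2,10) ∈ E(G2) ✓
  (3,4) → (φ(3),φ(4)) = (1,4) ∈ E(G2) ✓
  (3,6) → (φ(3),φ(6)) = (1,9) ∈ E(G2) ✓
  (3,7) → (φ(3),φ(7)) = (1,6) ∈ E(G2) ✓
  (3,10) → (φ(3),φ(10)) = (1,3) ∈ E(G2) ✓
  (4,5) → (φ(4),φ(5)) = (4,5) ∈ E(G2) ✓
  (4,6) → (φ(4),φ(6)) = (4,9) ∈ E(G2) ✓
  (4,7) → (φ(4),φ(7)) = (4,6) ∈ E(G2) ✓
  (5,9) → (φ(5),φ(9)) = (2,5) ∈ E(G2) ✓
  (5,10) → (φ(5),φ(10)) = (3,5) ∈ E(G2) ✓
  (6,8) → (φ(6),φ(8)) = (7,9) ∈ E(G2) ✓
  (7,9) → (φ(7),φ(9)) = (2,6) ∈ E(G2) ✓
  (8,9) → (φ(8),φ(9)) = (2,7) ∈ E(G2) ✓
  (8,10) → (φ(8),φ(10)) = (3,7) ∈ E(G2) ✓
All 29 edges of G1 map to edges of G2, and |E(G1)| = |E(G2)| = 29, so φ is a bijection on edges as well as vertices. Hence G1 ≅ G2.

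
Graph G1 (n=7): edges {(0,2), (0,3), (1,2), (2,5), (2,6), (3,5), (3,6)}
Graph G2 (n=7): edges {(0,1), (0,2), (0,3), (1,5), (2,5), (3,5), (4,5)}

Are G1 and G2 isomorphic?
Yes, isomorphic

The graphs are isomorphic.
One valid mapping φ: V(G1) → V(G2): 0→2, 1→4, 2→5, 3→0, 4→6, 5→1, 6→3

Verify φ preserves adjacency — for each edge of G1, its image is an edge of G2:
  (0,2) → (φ(0),φ(2)) = (2,5) ∈ E(G2) ✓
  (0,3) → (φ(0),φ(3)) = (0,2) ∈ E(G2) ✓
  (1,2) → (φ(1),φ(2)) = (4,5) ∈ E(G2) ✓
  (2,5) → (φ(2),φ(5)) = (1,5) ∈ E(G2) ✓
  (2,6) → (φ(2),φ(6)) = (3,5) ∈ E(G2) ✓
  (3,5) → (φ(3),φ(5)) = (0,1) ∈ E(G2) ✓
  (3,6) → (φ(3),φ(6)) = (0,3) ∈ E(G2) ✓
All 7 edges of G1 map to edges of G2, and |E(G1)| = |E(G2)| = 7, so φ is a bijection on edges as well as vertices. Hence G1 ≅ G2.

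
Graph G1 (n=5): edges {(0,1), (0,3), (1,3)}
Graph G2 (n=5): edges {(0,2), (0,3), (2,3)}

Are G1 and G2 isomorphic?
Yes, isomorphic

The graphs are isomorphic.
One valid mapping φ: V(G1) → V(G2): 0→0, 1→2, 2→1, 3→3, 4→4

Verify φ preserves adjacency — for each edge of G1, its image is an edge of G2:
  (0,1) → (φ(0),φ(1)) = (0,2) ∈ E(G2) ✓
  (0,3) → (φ(0),φ(3)) = (0,3) ∈ E(G2) ✓
  (1,3) → (φ(1),φ(3)) = (2,3) ∈ E(G2) ✓
All 3 edges of G1 map to edges of G2, and |E(G1)| = |E(G2)| = 3, so φ is a bijection on edges as well as vertices. Hence G1 ≅ G2.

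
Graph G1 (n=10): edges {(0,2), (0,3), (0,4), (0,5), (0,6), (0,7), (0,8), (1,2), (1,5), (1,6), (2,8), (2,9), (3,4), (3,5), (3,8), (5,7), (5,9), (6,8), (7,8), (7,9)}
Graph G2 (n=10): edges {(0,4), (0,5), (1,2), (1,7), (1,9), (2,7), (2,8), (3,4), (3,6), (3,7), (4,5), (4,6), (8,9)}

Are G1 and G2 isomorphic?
No, not isomorphic

The graphs are NOT isomorphic.

Counting triangles (3-cliques): G1 has 8, G2 has 3.
Triangle count is an isomorphism invariant, so differing triangle counts rule out isomorphism.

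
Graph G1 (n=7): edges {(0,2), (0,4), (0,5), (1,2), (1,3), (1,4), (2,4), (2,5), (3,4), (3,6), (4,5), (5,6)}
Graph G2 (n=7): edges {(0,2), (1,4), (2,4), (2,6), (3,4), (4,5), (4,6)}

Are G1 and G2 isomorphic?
No, not isomorphic

The graphs are NOT isomorphic.

Counting triangles (3-cliques): G1 has 6, G2 has 1.
Triangle count is an isomorphism invariant, so differing triangle counts rule out isomorphism.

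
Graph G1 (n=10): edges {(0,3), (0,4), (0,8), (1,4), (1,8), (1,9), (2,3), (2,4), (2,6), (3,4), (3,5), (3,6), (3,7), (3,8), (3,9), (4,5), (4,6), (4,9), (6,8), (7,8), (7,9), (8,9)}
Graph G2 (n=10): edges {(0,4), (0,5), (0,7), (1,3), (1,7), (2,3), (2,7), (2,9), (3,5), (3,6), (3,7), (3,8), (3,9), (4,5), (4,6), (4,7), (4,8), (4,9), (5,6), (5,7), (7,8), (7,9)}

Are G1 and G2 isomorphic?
Yes, isomorphic

The graphs are isomorphic.
One valid mapping φ: V(G1) → V(G2): 0→8, 1→6, 2→2, 3→7, 4→3, 5→1, 6→9, 7→0, 8→4, 9→5

Verify φ preserves adjacency — for each edge of G1, its image is an edge of G2:
  (0,3) → (φ(0),φ(3)) = (7,8) ∈ E(G2) ✓
  (0,4) → (φ(0),φ(4)) = (3,8) ∈ E(G2) ✓
  (0,8) → (φ(0),φ(8)) = (4,8) ∈ E(G2) ✓
  (1,4) → (φ(1),φ(4)) = (3,6) ∈ E(G2) ✓
  (1,8) → (φ(1),φ(8)) = (4,6) ∈ E(G2) ✓
  (1,9) → (φ(1),φ(9)) = (5,6) ∈ E(G2) ✓
  (2,3) → (φ(2),φ(3)) = (2,7) ∈ E(G2) ✓
  (2,4) → (φ(2),φ(4)) = (2,3) ∈ E(G2) ✓
  (2,6) → (φ(2),φ(6)) = (2,9) ∈ E(G2) ✓
  (3,4) → (φ(3),φ(4)) = (3,7) ∈ E(G2) ✓
  (3,5) → (φ(3),φ(5)) = (1,7) ∈ E(G2) ✓
  (3,6) → (φ(3),φ(6)) = (7,9) ∈ E(G2) ✓
  (3,7) → (φ(3),φ(7)) = (0,7) ∈ E(G2) ✓
  (3,8) → (φ(3),φ(8)) = (4,7) ∈ E(G2) ✓
  (3,9) → (φ(3),φ(9)) = (5,7) ∈ E(G2) ✓
  (4,5) → (φ(4),φ(5)) = (1,3) ∈ E(G2) ✓
  (4,6) → (φ(4),φ(6)) = (3,9) ∈ E(G2) ✓
  (4,9) → (φ(4),φ(9)) = (3,5) ∈ E(G2) ✓
  (6,8) → (φ(6),φ(8)) = (4,9) ∈ E(G2) ✓
  (7,8) → (φ(7),φ(8)) = (0,4) ∈ E(G2) ✓
  (7,9) → (φ(7),φ(9)) = (0,5) ∈ E(G2) ✓
  (8,9) → (φ(8),φ(9)) = (4,5) ∈ E(G2) ✓
All 22 edges of G1 map to edges of G2, and |E(G1)| = |E(G2)| = 22, so φ is a bijection on edges as well as vertices. Hence G1 ≅ G2.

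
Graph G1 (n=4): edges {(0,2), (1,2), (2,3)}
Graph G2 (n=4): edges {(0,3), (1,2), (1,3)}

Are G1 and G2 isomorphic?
No, not isomorphic

The graphs are NOT isomorphic.

Degrees in G1: deg(0)=1, deg(1)=1, deg(2)=3, deg(3)=1.
Sorted degree sequence of G1: [3, 1, 1, 1].
Degrees in G2: deg(0)=1, deg(1)=2, deg(2)=1, deg(3)=2.
Sorted degree sequence of G2: [2, 2, 1, 1].
The (sorted) degree sequence is an isomorphism invariant, so since G1 and G2 have different degree sequences they cannot be isomorphic.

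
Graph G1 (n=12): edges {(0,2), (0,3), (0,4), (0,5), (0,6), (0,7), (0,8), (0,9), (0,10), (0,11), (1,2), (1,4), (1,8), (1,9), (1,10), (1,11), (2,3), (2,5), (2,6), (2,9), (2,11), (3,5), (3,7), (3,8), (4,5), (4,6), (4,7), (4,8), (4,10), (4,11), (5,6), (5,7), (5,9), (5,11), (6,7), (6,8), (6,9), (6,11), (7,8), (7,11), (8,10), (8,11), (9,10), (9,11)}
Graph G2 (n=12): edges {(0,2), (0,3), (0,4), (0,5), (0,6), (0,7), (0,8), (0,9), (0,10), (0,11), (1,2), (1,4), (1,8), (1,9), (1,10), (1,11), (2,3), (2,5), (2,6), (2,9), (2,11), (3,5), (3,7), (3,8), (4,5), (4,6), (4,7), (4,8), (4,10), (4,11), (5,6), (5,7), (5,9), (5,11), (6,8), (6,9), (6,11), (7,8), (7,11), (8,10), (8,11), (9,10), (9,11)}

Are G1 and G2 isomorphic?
No, not isomorphic

The graphs are NOT isomorphic.

Counting edges: G1 has 44 edge(s); G2 has 43 edge(s).
Edge count is an isomorphism invariant (a bijection on vertices induces a bijection on edges), so differing edge counts rule out isomorphism.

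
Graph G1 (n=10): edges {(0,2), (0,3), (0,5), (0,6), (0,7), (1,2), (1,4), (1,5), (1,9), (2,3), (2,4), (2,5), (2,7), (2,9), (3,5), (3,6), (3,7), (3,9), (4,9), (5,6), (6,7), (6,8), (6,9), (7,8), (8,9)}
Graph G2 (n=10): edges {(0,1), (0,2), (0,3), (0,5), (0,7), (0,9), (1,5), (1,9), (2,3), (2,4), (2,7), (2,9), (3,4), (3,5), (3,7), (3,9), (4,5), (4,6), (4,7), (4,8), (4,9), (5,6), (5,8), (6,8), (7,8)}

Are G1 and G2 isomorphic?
Yes, isomorphic

The graphs are isomorphic.
One valid mapping φ: V(G1) → V(G2): 0→2, 1→8, 2→4, 3→3, 4→6, 5→7, 6→0, 7→9, 8→1, 9→5

Verify φ preserves adjacency — for each edge of G1, its image is an edge of G2:
  (0,2) → (φ(0),φ(2)) = (2,4) ∈ E(G2) ✓
  (0,3) → (φ(0),φ(3)) = (2,3) ∈ E(G2) ✓
  (0,5) → (φ(0),φ(5)) = (2,7) ∈ E(G2) ✓
  (0,6) → (φ(0),φ(6)) = (0,2) ∈ E(G2) ✓
  (0,7) → (φ(0),φ(7)) = (2,9) ∈ E(G2) ✓
  (1,2) → (φ(1),φ(2)) = (4,8) ∈ E(G2) ✓
  (1,4) → (φ(1),φ(4)) = (6,8) ∈ E(G2) ✓
  (1,5) → (φ(1),φ(5)) = (7,8) ∈ E(G2) ✓
  (1,9) → (φ(1),φ(9)) = (5,8) ∈ E(G2) ✓
  (2,3) → (φ(2),φ(3)) = (3,4) ∈ E(G2) ✓
  (2,4) → (φ(2),φ(4)) = (4,6) ∈ E(G2) ✓
  (2,5) → (φ(2),φ(5)) = (4,7) ∈ E(G2) ✓
  (2,7) → (φ(2),φ(7)) = (4,9) ∈ E(G2) ✓
  (2,9) → (φ(2),φ(9)) = (4,5) ∈ E(G2) ✓
  (3,5) → (φ(3),φ(5)) = (3,7) ∈ E(G2) ✓
  (3,6) → (φ(3),φ(6)) = (0,3) ∈ E(G2) ✓
  (3,7) → (φ(3),φ(7)) = (3,9) ∈ E(G2) ✓
  (3,9) → (φ(3),φ(9)) = (3,5) ∈ E(G2) ✓
  (4,9) → (φ(4),φ(9)) = (5,6) ∈ E(G2) ✓
  (5,6) → (φ(5),φ(6)) = (0,7) ∈ E(G2) ✓
  (6,7) → (φ(6),φ(7)) = (0,9) ∈ E(G2) ✓
  (6,8) → (φ(6),φ(8)) = (0,1) ∈ E(G2) ✓
  (6,9) → (φ(6),φ(9)) = (0,5) ∈ E(G2) ✓
  (7,8) → (φ(7),φ(8)) = (1,9) ∈ E(G2) ✓
  (8,9) → (φ(8),φ(9)) = (1,5) ∈ E(G2) ✓
All 25 edges of G1 map to edges of G2, and |E(G1)| = |E(G2)| = 25, so φ is a bijection on edges as well as vertices. Hence G1 ≅ G2.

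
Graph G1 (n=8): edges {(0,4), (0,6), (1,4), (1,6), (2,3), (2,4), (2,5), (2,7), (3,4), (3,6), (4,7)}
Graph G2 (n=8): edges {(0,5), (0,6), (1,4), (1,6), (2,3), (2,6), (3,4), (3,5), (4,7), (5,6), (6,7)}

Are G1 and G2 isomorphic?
No, not isomorphic

The graphs are NOT isomorphic.

Counting triangles (3-cliques): G1 has 2, G2 has 1.
Triangle count is an isomorphism invariant, so differing triangle counts rule out isomorphism.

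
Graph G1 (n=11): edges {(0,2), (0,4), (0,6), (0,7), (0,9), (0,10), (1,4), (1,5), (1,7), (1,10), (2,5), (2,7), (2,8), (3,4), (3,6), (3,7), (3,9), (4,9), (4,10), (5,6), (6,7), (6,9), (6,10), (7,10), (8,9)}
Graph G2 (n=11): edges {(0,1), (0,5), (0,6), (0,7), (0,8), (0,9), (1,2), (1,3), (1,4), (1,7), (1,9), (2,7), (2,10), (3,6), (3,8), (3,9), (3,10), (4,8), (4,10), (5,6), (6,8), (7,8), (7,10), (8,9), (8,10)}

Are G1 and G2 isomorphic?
No, not isomorphic

The graphs are NOT isomorphic.

Degrees in G1: deg(0)=6, deg(1)=4, deg(2)=4, deg(3)=4, deg(4)=5, deg(5)=3, deg(6)=6, deg(7)=6, deg(8)=2, deg(9)=5, deg(10)=5.
Sorted degree sequence of G1: [6, 6, 6, 5, 5, 5, 4, 4, 4, 3, 2].
Degrees in G2: deg(0)=6, deg(1)=6, deg(2)=3, deg(3)=5, deg(4)=3, deg(5)=2, deg(6)=4, deg(7)=5, deg(8)=7, deg(9)=4, deg(10)=5.
Sorted degree sequence of G2: [7, 6, 6, 5, 5, 5, 4, 4, 3, 3, 2].
The (sorted) degree sequence is an isomorphism invariant, so since G1 and G2 have different degree sequences they cannot be isomorphic.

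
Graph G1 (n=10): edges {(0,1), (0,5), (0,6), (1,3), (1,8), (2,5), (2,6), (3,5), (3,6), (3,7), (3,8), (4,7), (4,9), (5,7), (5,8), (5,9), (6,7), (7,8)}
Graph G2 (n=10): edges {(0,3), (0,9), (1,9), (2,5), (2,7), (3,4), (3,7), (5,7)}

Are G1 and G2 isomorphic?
No, not isomorphic

The graphs are NOT isomorphic.

Connected components of G1: 1 component(s) with vertex sets [[0, 1, 2, 3, 4, 5, 6, 7, 8, 9]], sizes [10].
Connected components of G2: 3 component(s) with vertex sets [[6], [8], [0, 1, 2, 3, 4, 5, 7, 9]], sizes [1, 1, 8].
The number of connected components (and the multiset of component sizes) is an isomorphism invariant — an isomorphism maps each component of G1 bijectively onto a component of G2. Since G1 has 1 component(s) and G2 has 3, they cannot be isomorphic.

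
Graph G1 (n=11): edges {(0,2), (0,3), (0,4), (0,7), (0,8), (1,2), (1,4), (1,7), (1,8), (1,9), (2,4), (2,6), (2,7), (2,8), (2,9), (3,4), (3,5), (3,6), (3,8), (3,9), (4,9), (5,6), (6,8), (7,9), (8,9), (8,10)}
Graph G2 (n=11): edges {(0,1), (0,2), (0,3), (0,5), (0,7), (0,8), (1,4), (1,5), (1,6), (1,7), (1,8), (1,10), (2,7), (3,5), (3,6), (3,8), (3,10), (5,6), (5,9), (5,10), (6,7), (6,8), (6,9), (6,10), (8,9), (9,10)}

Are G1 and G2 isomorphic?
Yes, isomorphic

The graphs are isomorphic.
One valid mapping φ: V(G1) → V(G2): 0→8, 1→10, 2→6, 3→0, 4→3, 5→2, 6→7, 7→9, 8→1, 9→5, 10→4

Verify φ preserves adjacency — for each edge of G1, its image is an edge of G2:
  (0,2) → (φ(0),φ(2)) = (6,8) ∈ E(G2) ✓
  (0,3) → (φ(0),φ(3)) = (0,8) ∈ E(G2) ✓
  (0,4) → (φ(0),φ(4)) = (3,8) ∈ E(G2) ✓
  (0,7) → (φ(0),φ(7)) = (8,9) ∈ E(G2) ✓
  (0,8) → (φ(0),φ(8)) = (1,8) ∈ E(G2) ✓
  (1,2) → (φ(1),φ(2)) = (6,10) ∈ E(G2) ✓
  (1,4) → (φ(1),φ(4)) = (3,10) ∈ E(G2) ✓
  (1,7) → (φ(1),φ(7)) = (9,10) ∈ E(G2) ✓
  (1,8) → (φ(1),φ(8)) = (1,10) ∈ E(G2) ✓
  (1,9) → (φ(1),φ(9)) = (5,10) ∈ E(G2) ✓
  (2,4) → (φ(2),φ(4)) = (3,6) ∈ E(G2) ✓
  (2,6) → (φ(2),φ(6)) = (6,7) ∈ E(G2) ✓
  (2,7) → (φ(2),φ(7)) = (6,9) ∈ E(G2) ✓
  (2,8) → (φ(2),φ(8)) = (1,6) ∈ E(G2) ✓
  (2,9) → (φ(2),φ(9)) = (5,6) ∈ E(G2) ✓
  (3,4) → (φ(3),φ(4)) = (0,3) ∈ E(G2) ✓
  (3,5) → (φ(3),φ(5)) = (0,2) ∈ E(G2) ✓
  (3,6) → (φ(3),φ(6)) = (0,7) ∈ E(G2) ✓
  (3,8) → (φ(3),φ(8)) = (0,1) ∈ E(G2) ✓
  (3,9) → (φ(3),φ(9)) = (0,5) ∈ E(G2) ✓
  (4,9) → (φ(4),φ(9)) = (3,5) ∈ E(G2) ✓
  (5,6) → (φ(5),φ(6)) = (2,7) ∈ E(G2) ✓
  (6,8) → (φ(6),φ(8)) = (1,7) ∈ E(G2) ✓
  (7,9) → (φ(7),φ(9)) = (5,9) ∈ E(G2) ✓
  (8,9) → (φ(8),φ(9)) = (1,5) ∈ E(G2) ✓
  (8,10) → (φ(8),φ(10)) = (1,4) ∈ E(G2) ✓
All 26 edges of G1 map to edges of G2, and |E(G1)| = |E(G2)| = 26, so φ is a bijection on edges as well as vertices. Hence G1 ≅ G2.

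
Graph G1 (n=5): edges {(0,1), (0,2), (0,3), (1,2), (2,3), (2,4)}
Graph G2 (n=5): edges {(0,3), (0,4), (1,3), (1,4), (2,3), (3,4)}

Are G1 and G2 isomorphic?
Yes, isomorphic

The graphs are isomorphic.
One valid mapping φ: V(G1) → V(G2): 0→4, 1→1, 2→3, 3→0, 4→2

Verify φ preserves adjacency — for each edge of G1, its image is an edge of G2:
  (0,1) → (φ(0),φ(1)) = (1,4) ∈ E(G2) ✓
  (0,2) → (φ(0),φ(2)) = (3,4) ∈ E(G2) ✓
  (0,3) → (φ(0),φ(3)) = (0,4) ∈ E(G2) ✓
  (1,2) → (φ(1),φ(2)) = (1,3) ∈ E(G2) ✓
  (2,3) → (φ(2),φ(3)) = (0,3) ∈ E(G2) ✓
  (2,4) → (φ(2),φ(4)) = (2,3) ∈ E(G2) ✓
All 6 edges of G1 map to edges of G2, and |E(G1)| = |E(G2)| = 6, so φ is a bijection on edges as well as vertices. Hence G1 ≅ G2.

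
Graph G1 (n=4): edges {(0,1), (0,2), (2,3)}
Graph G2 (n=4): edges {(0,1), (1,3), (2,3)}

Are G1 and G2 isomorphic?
Yes, isomorphic

The graphs are isomorphic.
One valid mapping φ: V(G1) → V(G2): 0→1, 1→0, 2→3, 3→2

Verify φ preserves adjacency — for each edge of G1, its image is an edge of G2:
  (0,1) → (φ(0),φ(1)) = (0,1) ∈ E(G2) ✓
  (0,2) → (φ(0),φ(2)) = (1,3) ∈ E(G2) ✓
  (2,3) → (φ(2),φ(3)) = (2,3) ∈ E(G2) ✓
All 3 edges of G1 map to edges of G2, and |E(G1)| = |E(G2)| = 3, so φ is a bijection on edges as well as vertices. Hence G1 ≅ G2.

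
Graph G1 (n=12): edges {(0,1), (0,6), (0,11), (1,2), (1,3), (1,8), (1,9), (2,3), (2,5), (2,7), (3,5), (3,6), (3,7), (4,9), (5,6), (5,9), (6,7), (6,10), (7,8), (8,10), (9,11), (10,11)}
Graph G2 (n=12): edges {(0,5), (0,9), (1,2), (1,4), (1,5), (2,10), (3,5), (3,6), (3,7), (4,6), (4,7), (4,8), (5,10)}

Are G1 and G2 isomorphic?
No, not isomorphic

The graphs are NOT isomorphic.

Connected components of G1: 1 component(s) with vertex sets [[0, 1, 2, 3, 4, 5, 6, 7, 8, 9, 10, 11]], sizes [12].
Connected components of G2: 2 component(s) with vertex sets [[11], [0, 1, 2, 3, 4, 5, 6, 7, 8, 9, 10]], sizes [1, 11].
The number of connected components (and the multiset of component sizes) is an isomorphism invariant — an isomorphism maps each component of G1 bijectively onto a component of G2. Since G1 has 1 component(s) and G2 has 2, they cannot be isomorphic.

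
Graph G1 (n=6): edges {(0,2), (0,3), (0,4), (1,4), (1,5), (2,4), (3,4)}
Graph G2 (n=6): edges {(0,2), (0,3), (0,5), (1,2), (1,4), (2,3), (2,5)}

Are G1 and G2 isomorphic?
Yes, isomorphic

The graphs are isomorphic.
One valid mapping φ: V(G1) → V(G2): 0→0, 1→1, 2→5, 3→3, 4→2, 5→4

Verify φ preserves adjacency — for each edge of G1, its image is an edge of G2:
  (0,2) → (φ(0),φ(2)) = (0,5) ∈ E(G2) ✓
  (0,3) → (φ(0),φ(3)) = (0,3) ∈ E(G2) ✓
  (0,4) → (φ(0),φ(4)) = (0,2) ∈ E(G2) ✓
  (1,4) → (φ(1),φ(4)) = (1,2) ∈ E(G2) ✓
  (1,5) → (φ(1),φ(5)) = (1,4) ∈ E(G2) ✓
  (2,4) → (φ(2),φ(4)) = (2,5) ∈ E(G2) ✓
  (3,4) → (φ(3),φ(4)) = (2,3) ∈ E(G2) ✓
All 7 edges of G1 map to edges of G2, and |E(G1)| = |E(G2)| = 7, so φ is a bijection on edges as well as vertices. Hence G1 ≅ G2.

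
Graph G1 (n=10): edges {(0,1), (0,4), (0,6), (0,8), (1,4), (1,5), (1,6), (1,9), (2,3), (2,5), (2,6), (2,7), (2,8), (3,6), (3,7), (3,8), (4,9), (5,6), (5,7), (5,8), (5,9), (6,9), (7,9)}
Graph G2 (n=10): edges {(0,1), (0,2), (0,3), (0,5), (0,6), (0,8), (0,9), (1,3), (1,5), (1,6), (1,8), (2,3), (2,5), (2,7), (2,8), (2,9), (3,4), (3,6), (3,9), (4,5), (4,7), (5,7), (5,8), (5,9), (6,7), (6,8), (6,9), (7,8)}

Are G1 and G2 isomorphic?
No, not isomorphic

The graphs are NOT isomorphic.

Degrees in G1: deg(0)=4, deg(1)=5, deg(2)=5, deg(3)=4, deg(4)=3, deg(5)=6, deg(6)=6, deg(7)=4, deg(8)=4, deg(9)=5.
Sorted degree sequence of G1: [6, 6, 5, 5, 5, 4, 4, 4, 4, 3].
Degrees in G2: deg(0)=7, deg(1)=5, deg(2)=6, deg(3)=6, deg(4)=3, deg(5)=7, deg(6)=6, deg(7)=5, deg(8)=6, deg(9)=5.
Sorted degree sequence of G2: [7, 7, 6, 6, 6, 6, 5, 5, 5, 3].
The (sorted) degree sequence is an isomorphism invariant, so since G1 and G2 have different degree sequences they cannot be isomorphic.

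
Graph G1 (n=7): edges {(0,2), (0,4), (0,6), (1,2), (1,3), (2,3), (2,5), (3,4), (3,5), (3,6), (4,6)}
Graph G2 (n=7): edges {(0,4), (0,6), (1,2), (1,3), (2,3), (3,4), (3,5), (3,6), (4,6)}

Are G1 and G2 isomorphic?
No, not isomorphic

The graphs are NOT isomorphic.

Counting edges: G1 has 11 edge(s); G2 has 9 edge(s).
Edge count is an isomorphism invariant (a bijection on vertices induces a bijection on edges), so differing edge counts rule out isomorphism.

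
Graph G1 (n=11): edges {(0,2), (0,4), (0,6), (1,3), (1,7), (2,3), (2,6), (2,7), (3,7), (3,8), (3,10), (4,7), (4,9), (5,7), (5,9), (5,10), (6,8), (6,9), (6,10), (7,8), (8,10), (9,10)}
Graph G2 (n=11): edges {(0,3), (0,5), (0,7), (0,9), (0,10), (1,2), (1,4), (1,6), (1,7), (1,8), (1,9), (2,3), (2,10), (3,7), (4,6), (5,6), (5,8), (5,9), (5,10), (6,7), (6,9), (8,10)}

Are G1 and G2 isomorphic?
Yes, isomorphic

The graphs are isomorphic.
One valid mapping φ: V(G1) → V(G2): 0→3, 1→4, 2→7, 3→6, 4→2, 5→8, 6→0, 7→1, 8→9, 9→10, 10→5

Verify φ preserves adjacency — for each edge of G1, its image is an edge of G2:
  (0,2) → (φ(0),φ(2)) = (3,7) ∈ E(G2) ✓
  (0,4) → (φ(0),φ(4)) = (2,3) ∈ E(G2) ✓
  (0,6) → (φ(0),φ(6)) = (0,3) ∈ E(G2) ✓
  (1,3) → (φ(1),φ(3)) = (4,6) ∈ E(G2) ✓
  (1,7) → (φ(1),φ(7)) = (1,4) ∈ E(G2) ✓
  (2,3) → (φ(2),φ(3)) = (6,7) ∈ E(G2) ✓
  (2,6) → (φ(2),φ(6)) = (0,7) ∈ E(G2) ✓
  (2,7) → (φ(2),φ(7)) = (1,7) ∈ E(G2) ✓
  (3,7) → (φ(3),φ(7)) = (1,6) ∈ E(G2) ✓
  (3,8) → (φ(3),φ(8)) = (6,9) ∈ E(G2) ✓
  (3,10) → (φ(3),φ(10)) = (5,6) ∈ E(G2) ✓
  (4,7) → (φ(4),φ(7)) = (1,2) ∈ E(G2) ✓
  (4,9) → (φ(4),φ(9)) = (2,10) ∈ E(G2) ✓
  (5,7) → (φ(5),φ(7)) = (1,8) ∈ E(G2) ✓
  (5,9) → (φ(5),φ(9)) = (8,10) ∈ E(G2) ✓
  (5,10) → (φ(5),φ(10)) = (5,8) ∈ E(G2) ✓
  (6,8) → (φ(6),φ(8)) = (0,9) ∈ E(G2) ✓
  (6,9) → (φ(6),φ(9)) = (0,10) ∈ E(G2) ✓
  (6,10) → (φ(6),φ(10)) = (0,5) ∈ E(G2) ✓
  (7,8) → (φ(7),φ(8)) = (1,9) ∈ E(G2) ✓
  (8,10) → (φ(8),φ(10)) = (5,9) ∈ E(G2) ✓
  (9,10) → (φ(9),φ(10)) = (5,10) ∈ E(G2) ✓
All 22 edges of G1 map to edges of G2, and |E(G1)| = |E(G2)| = 22, so φ is a bijection on edges as well as vertices. Hence G1 ≅ G2.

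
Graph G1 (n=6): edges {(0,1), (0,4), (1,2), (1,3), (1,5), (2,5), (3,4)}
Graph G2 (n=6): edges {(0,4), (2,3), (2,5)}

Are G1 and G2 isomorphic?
No, not isomorphic

The graphs are NOT isomorphic.

Connected components of G1: 1 component(s) with vertex sets [[0, 1, 2, 3, 4, 5]], sizes [6].
Connected components of G2: 3 component(s) with vertex sets [[1], [0, 4], [2, 3, 5]], sizes [1, 2, 3].
The number of connected components (and the multiset of component sizes) is an isomorphism invariant — an isomorphism maps each component of G1 bijectively onto a component of G2. Since G1 has 1 component(s) and G2 has 3, they cannot be isomorphic.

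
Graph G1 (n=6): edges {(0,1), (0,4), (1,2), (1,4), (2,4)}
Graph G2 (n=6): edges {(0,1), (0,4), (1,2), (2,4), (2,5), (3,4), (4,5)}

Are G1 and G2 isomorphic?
No, not isomorphic

The graphs are NOT isomorphic.

Degrees in G1: deg(0)=2, deg(1)=3, deg(2)=2, deg(3)=0, deg(4)=3, deg(5)=0.
Sorted degree sequence of G1: [3, 3, 2, 2, 0, 0].
Degrees in G2: deg(0)=2, deg(1)=2, deg(2)=3, deg(3)=1, deg(4)=4, deg(5)=2.
Sorted degree sequence of G2: [4, 3, 2, 2, 2, 1].
The (sorted) degree sequence is an isomorphism invariant, so since G1 and G2 have different degree sequences they cannot be isomorphic.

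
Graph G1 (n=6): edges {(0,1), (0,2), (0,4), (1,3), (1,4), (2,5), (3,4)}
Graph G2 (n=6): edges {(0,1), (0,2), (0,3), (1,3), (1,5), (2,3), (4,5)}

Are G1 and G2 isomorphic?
Yes, isomorphic

The graphs are isomorphic.
One valid mapping φ: V(G1) → V(G2): 0→1, 1→3, 2→5, 3→2, 4→0, 5→4

Verify φ preserves adjacency — for each edge of G1, its image is an edge of G2:
  (0,1) → (φ(0),φ(1)) = (1,3) ∈ E(G2) ✓
  (0,2) → (φ(0),φ(2)) = (1,5) ∈ E(G2) ✓
  (0,4) → (φ(0),φ(4)) = (0,1) ∈ E(G2) ✓
  (1,3) → (φ(1),φ(3)) = (2,3) ∈ E(G2) ✓
  (1,4) → (φ(1),φ(4)) = (0,3) ∈ E(G2) ✓
  (2,5) → (φ(2),φ(5)) = (4,5) ∈ E(G2) ✓
  (3,4) → (φ(3),φ(4)) = (0,2) ∈ E(G2) ✓
All 7 edges of G1 map to edges of G2, and |E(G1)| = |E(G2)| = 7, so φ is a bijection on edges as well as vertices. Hence G1 ≅ G2.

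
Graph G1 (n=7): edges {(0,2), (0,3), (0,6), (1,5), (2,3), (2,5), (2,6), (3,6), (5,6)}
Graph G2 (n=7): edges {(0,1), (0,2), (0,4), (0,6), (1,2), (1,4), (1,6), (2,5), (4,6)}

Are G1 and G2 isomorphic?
Yes, isomorphic

The graphs are isomorphic.
One valid mapping φ: V(G1) → V(G2): 0→4, 1→5, 2→0, 3→6, 4→3, 5→2, 6→1

Verify φ preserves adjacency — for each edge of G1, its image is an edge of G2:
  (0,2) → (φ(0),φ(2)) = (0,4) ∈ E(G2) ✓
  (0,3) → (φ(0),φ(3)) = (4,6) ∈ E(G2) ✓
  (0,6) → (φ(0),φ(6)) = (1,4) ∈ E(G2) ✓
  (1,5) → (φ(1),φ(5)) = (2,5) ∈ E(G2) ✓
  (2,3) → (φ(2),φ(3)) = (0,6) ∈ E(G2) ✓
  (2,5) → (φ(2),φ(5)) = (0,2) ∈ E(G2) ✓
  (2,6) → (φ(2),φ(6)) = (0,1) ∈ E(G2) ✓
  (3,6) → (φ(3),φ(6)) = (1,6) ∈ E(G2) ✓
  (5,6) → (φ(5),φ(6)) = (1,2) ∈ E(G2) ✓
All 9 edges of G1 map to edges of G2, and |E(G1)| = |E(G2)| = 9, so φ is a bijection on edges as well as vertices. Hence G1 ≅ G2.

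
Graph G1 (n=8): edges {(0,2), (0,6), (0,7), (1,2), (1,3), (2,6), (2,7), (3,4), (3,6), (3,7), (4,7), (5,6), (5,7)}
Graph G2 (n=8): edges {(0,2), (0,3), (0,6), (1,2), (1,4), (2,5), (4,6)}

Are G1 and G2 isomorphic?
No, not isomorphic

The graphs are NOT isomorphic.

Counting triangles (3-cliques): G1 has 3, G2 has 0.
Triangle count is an isomorphism invariant, so differing triangle counts rule out isomorphism.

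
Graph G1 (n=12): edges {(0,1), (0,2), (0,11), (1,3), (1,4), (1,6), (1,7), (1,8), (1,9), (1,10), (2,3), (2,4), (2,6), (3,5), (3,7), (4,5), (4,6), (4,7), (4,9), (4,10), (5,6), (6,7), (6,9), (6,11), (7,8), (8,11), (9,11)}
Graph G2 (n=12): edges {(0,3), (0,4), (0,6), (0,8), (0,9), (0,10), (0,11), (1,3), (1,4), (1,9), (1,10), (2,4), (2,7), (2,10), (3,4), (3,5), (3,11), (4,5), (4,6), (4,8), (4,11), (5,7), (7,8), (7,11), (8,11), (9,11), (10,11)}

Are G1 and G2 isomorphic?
Yes, isomorphic

The graphs are isomorphic.
One valid mapping φ: V(G1) → V(G2): 0→2, 1→4, 2→10, 3→1, 4→0, 5→9, 6→11, 7→3, 8→5, 9→8, 10→6, 11→7

Verify φ preserves adjacency — for each edge of G1, its image is an edge of G2:
  (0,1) → (φ(0),φ(1)) = (2,4) ∈ E(G2) ✓
  (0,2) → (φ(0),φ(2)) = (2,10) ∈ E(G2) ✓
  (0,11) → (φ(0),φ(11)) = (2,7) ∈ E(G2) ✓
  (1,3) → (φ(1),φ(3)) = (1,4) ∈ E(G2) ✓
  (1,4) → (φ(1),φ(4)) = (0,4) ∈ E(G2) ✓
  (1,6) → (φ(1),φ(6)) = (4,11) ∈ E(G2) ✓
  (1,7) → (φ(1),φ(7)) = (3,4) ∈ E(G2) ✓
  (1,8) → (φ(1),φ(8)) = (4,5) ∈ E(G2) ✓
  (1,9) → (φ(1),φ(9)) = (4,8) ∈ E(G2) ✓
  (1,10) → (φ(1),φ(10)) = (4,6) ∈ E(G2) ✓
  (2,3) → (φ(2),φ(3)) = (1,10) ∈ E(G2) ✓
  (2,4) → (φ(2),φ(4)) = (0,10) ∈ E(G2) ✓
  (2,6) → (φ(2),φ(6)) = (10,11) ∈ E(G2) ✓
  (3,5) → (φ(3),φ(5)) = (1,9) ∈ E(G2) ✓
  (3,7) → (φ(3),φ(7)) = (1,3) ∈ E(G2) ✓
  (4,5) → (φ(4),φ(5)) = (0,9) ∈ E(G2) ✓
  (4,6) → (φ(4),φ(6)) = (0,11) ∈ E(G2) ✓
  (4,7) → (φ(4),φ(7)) = (0,3) ∈ E(G2) ✓
  (4,9) → (φ(4),φ(9)) = (0,8) ∈ E(G2) ✓
  (4,10) → (φ(4),φ(10)) = (0,6) ∈ E(G2) ✓
  (5,6) → (φ(5),φ(6)) = (9,11) ∈ E(G2) ✓
  (6,7) → (φ(6),φ(7)) = (3,11) ∈ E(G2) ✓
  (6,9) → (φ(6),φ(9)) = (8,11) ∈ E(G2) ✓
  (6,11) → (φ(6),φ(11)) = (7,11) ∈ E(G2) ✓
  (7,8) → (φ(7),φ(8)) = (3,5) ∈ E(G2) ✓
  (8,11) → (φ(8),φ(11)) = (5,7) ∈ E(G2) ✓
  (9,11) → (φ(9),φ(11)) = (7,8) ∈ E(G2) ✓
All 27 edges of G1 map to edges of G2, and |E(G1)| = |E(G2)| = 27, so φ is a bijection on edges as well as vertices. Hence G1 ≅ G2.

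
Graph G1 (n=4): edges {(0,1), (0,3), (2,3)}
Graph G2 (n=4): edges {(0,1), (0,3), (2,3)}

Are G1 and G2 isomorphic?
Yes, isomorphic

The graphs are isomorphic.
One valid mapping φ: V(G1) → V(G2): 0→3, 1→2, 2→1, 3→0

Verify φ preserves adjacency — for each edge of G1, its image is an edge of G2:
  (0,1) → (φ(0),φ(1)) = (2,3) ∈ E(G2) ✓
  (0,3) → (φ(0),φ(3)) = (0,3) ∈ E(G2) ✓
  (2,3) → (φ(2),φ(3)) = (0,1) ∈ E(G2) ✓
All 3 edges of G1 map to edges of G2, and |E(G1)| = |E(G2)| = 3, so φ is a bijection on edges as well as vertices. Hence G1 ≅ G2.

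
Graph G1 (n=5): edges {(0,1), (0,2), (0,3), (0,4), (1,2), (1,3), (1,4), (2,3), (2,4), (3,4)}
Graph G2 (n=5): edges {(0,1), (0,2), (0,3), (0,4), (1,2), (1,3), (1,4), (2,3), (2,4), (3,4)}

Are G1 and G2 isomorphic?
Yes, isomorphic

The graphs are isomorphic.
One valid mapping φ: V(G1) → V(G2): 0→4, 1→1, 2→2, 3→3, 4→0

Verify φ preserves adjacency — for each edge of G1, its image is an edge of G2:
  (0,1) → (φ(0),φ(1)) = (1,4) ∈ E(G2) ✓
  (0,2) → (φ(0),φ(2)) = (2,4) ∈ E(G2) ✓
  (0,3) → (φ(0),φ(3)) = (3,4) ∈ E(G2) ✓
  (0,4) → (φ(0),φ(4)) = (0,4) ∈ E(G2) ✓
  (1,2) → (φ(1),φ(2)) = (1,2) ∈ E(G2) ✓
  (1,3) → (φ(1),φ(3)) = (1,3) ∈ E(G2) ✓
  (1,4) → (φ(1),φ(4)) = (0,1) ∈ E(G2) ✓
  (2,3) → (φ(2),φ(3)) = (2,3) ∈ E(G2) ✓
  (2,4) → (φ(2),φ(4)) = (0,2) ∈ E(G2) ✓
  (3,4) → (φ(3),φ(4)) = (0,3) ∈ E(G2) ✓
All 10 edges of G1 map to edges of G2, and |E(G1)| = |E(G2)| = 10, so φ is a bijection on edges as well as vertices. Hence G1 ≅ G2.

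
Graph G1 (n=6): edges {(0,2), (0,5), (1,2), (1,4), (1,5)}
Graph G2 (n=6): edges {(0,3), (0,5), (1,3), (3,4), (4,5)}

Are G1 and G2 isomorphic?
Yes, isomorphic

The graphs are isomorphic.
One valid mapping φ: V(G1) → V(G2): 0→5, 1→3, 2→4, 3→2, 4→1, 5→0

Verify φ preserves adjacency — for each edge of G1, its image is an edge of G2:
  (0,2) → (φ(0),φ(2)) = (4,5) ∈ E(G2) ✓
  (0,5) → (φ(0),φ(5)) = (0,5) ∈ E(G2) ✓
  (1,2) → (φ(1),φ(2)) = (3,4) ∈ E(G2) ✓
  (1,4) → (φ(1),φ(4)) = (1,3) ∈ E(G2) ✓
  (1,5) → (φ(1),φ(5)) = (0,3) ∈ E(G2) ✓
All 5 edges of G1 map to edges of G2, and |E(G1)| = |E(G2)| = 5, so φ is a bijection on edges as well as vertices. Hence G1 ≅ G2.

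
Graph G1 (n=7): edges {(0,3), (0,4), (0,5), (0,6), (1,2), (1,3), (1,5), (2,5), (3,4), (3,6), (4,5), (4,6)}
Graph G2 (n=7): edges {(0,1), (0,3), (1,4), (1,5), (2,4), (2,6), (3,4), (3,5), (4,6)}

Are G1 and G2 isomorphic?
No, not isomorphic

The graphs are NOT isomorphic.

Counting triangles (3-cliques): G1 has 6, G2 has 1.
Triangle count is an isomorphism invariant, so differing triangle counts rule out isomorphism.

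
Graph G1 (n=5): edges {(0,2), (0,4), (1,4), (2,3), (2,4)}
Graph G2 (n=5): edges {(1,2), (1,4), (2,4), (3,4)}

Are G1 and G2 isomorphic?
No, not isomorphic

The graphs are NOT isomorphic.

Degrees in G1: deg(0)=2, deg(1)=1, deg(2)=3, deg(3)=1, deg(4)=3.
Sorted degree sequence of G1: [3, 3, 2, 1, 1].
Degrees in G2: deg(0)=0, deg(1)=2, deg(2)=2, deg(3)=1, deg(4)=3.
Sorted degree sequence of G2: [3, 2, 2, 1, 0].
The (sorted) degree sequence is an isomorphism invariant, so since G1 and G2 have different degree sequences they cannot be isomorphic.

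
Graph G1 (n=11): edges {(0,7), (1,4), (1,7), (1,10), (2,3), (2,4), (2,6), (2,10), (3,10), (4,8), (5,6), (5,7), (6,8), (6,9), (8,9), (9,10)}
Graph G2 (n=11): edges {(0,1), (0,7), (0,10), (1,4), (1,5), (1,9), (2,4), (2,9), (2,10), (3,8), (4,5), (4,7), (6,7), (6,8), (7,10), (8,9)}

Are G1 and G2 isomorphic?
Yes, isomorphic

The graphs are isomorphic.
One valid mapping φ: V(G1) → V(G2): 0→3, 1→9, 2→4, 3→5, 4→2, 5→6, 6→7, 7→8, 8→10, 9→0, 10→1

Verify φ preserves adjacency — for each edge of G1, its image is an edge of G2:
  (0,7) → (φ(0),φ(7)) = (3,8) ∈ E(G2) ✓
  (1,4) → (φ(1),φ(4)) = (2,9) ∈ E(G2) ✓
  (1,7) → (φ(1),φ(7)) = (8,9) ∈ E(G2) ✓
  (1,10) → (φ(1),φ(10)) = (1,9) ∈ E(G2) ✓
  (2,3) → (φ(2),φ(3)) = (4,5) ∈ E(G2) ✓
  (2,4) → (φ(2),φ(4)) = (2,4) ∈ E(G2) ✓
  (2,6) → (φ(2),φ(6)) = (4,7) ∈ E(G2) ✓
  (2,10) → (φ(2),φ(10)) = (1,4) ∈ E(G2) ✓
  (3,10) → (φ(3),φ(10)) = (1,5) ∈ E(G2) ✓
  (4,8) → (φ(4),φ(8)) = (2,10) ∈ E(G2) ✓
  (5,6) → (φ(5),φ(6)) = (6,7) ∈ E(G2) ✓
  (5,7) → (φ(5),φ(7)) = (6,8) ∈ E(G2) ✓
  (6,8) → (φ(6),φ(8)) = (7,10) ∈ E(G2) ✓
  (6,9) → (φ(6),φ(9)) = (0,7) ∈ E(G2) ✓
  (8,9) → (φ(8),φ(9)) = (0,10) ∈ E(G2) ✓
  (9,10) → (φ(9),φ(10)) = (0,1) ∈ E(G2) ✓
All 16 edges of G1 map to edges of G2, and |E(G1)| = |E(G2)| = 16, so φ is a bijection on edges as well as vertices. Hence G1 ≅ G2.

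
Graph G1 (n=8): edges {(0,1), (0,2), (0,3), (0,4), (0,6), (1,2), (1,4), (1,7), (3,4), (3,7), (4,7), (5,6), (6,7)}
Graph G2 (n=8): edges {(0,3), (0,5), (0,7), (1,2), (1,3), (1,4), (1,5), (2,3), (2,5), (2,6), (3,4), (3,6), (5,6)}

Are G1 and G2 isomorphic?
Yes, isomorphic

The graphs are isomorphic.
One valid mapping φ: V(G1) → V(G2): 0→3, 1→1, 2→4, 3→6, 4→2, 5→7, 6→0, 7→5

Verify φ preserves adjacency — for each edge of G1, its image is an edge of G2:
  (0,1) → (φ(0),φ(1)) = (1,3) ∈ E(G2) ✓
  (0,2) → (φ(0),φ(2)) = (3,4) ∈ E(G2) ✓
  (0,3) → (φ(0),φ(3)) = (3,6) ∈ E(G2) ✓
  (0,4) → (φ(0),φ(4)) = (2,3) ∈ E(G2) ✓
  (0,6) → (φ(0),φ(6)) = (0,3) ∈ E(G2) ✓
  (1,2) → (φ(1),φ(2)) = (1,4) ∈ E(G2) ✓
  (1,4) → (φ(1),φ(4)) = (1,2) ∈ E(G2) ✓
  (1,7) → (φ(1),φ(7)) = (1,5) ∈ E(G2) ✓
  (3,4) → (φ(3),φ(4)) = (2,6) ∈ E(G2) ✓
  (3,7) → (φ(3),φ(7)) = (5,6) ∈ E(G2) ✓
  (4,7) → (φ(4),φ(7)) = (2,5) ∈ E(G2) ✓
  (5,6) → (φ(5),φ(6)) = (0,7) ∈ E(G2) ✓
  (6,7) → (φ(6),φ(7)) = (0,5) ∈ E(G2) ✓
All 13 edges of G1 map to edges of G2, and |E(G1)| = |E(G2)| = 13, so φ is a bijection on edges as well as vertices. Hence G1 ≅ G2.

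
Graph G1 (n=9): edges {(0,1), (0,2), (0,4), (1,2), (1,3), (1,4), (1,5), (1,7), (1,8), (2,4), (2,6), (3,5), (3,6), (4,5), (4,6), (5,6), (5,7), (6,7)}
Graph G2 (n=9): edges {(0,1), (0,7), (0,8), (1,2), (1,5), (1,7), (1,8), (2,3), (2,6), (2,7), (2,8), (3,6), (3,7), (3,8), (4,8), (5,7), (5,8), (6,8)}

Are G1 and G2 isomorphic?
Yes, isomorphic

The graphs are isomorphic.
One valid mapping φ: V(G1) → V(G2): 0→6, 1→8, 2→3, 3→0, 4→2, 5→1, 6→7, 7→5, 8→4

Verify φ preserves adjacency — for each edge of G1, its image is an edge of G2:
  (0,1) → (φ(0),φ(1)) = (6,8) ∈ E(G2) ✓
  (0,2) → (φ(0),φ(2)) = (3,6) ∈ E(G2) ✓
  (0,4) → (φ(0),φ(4)) = (2,6) ∈ E(G2) ✓
  (1,2) → (φ(1),φ(2)) = (3,8) ∈ E(G2) ✓
  (1,3) → (φ(1),φ(3)) = (0,8) ∈ E(G2) ✓
  (1,4) → (φ(1),φ(4)) = (2,8) ∈ E(G2) ✓
  (1,5) → (φ(1),φ(5)) = (1,8) ∈ E(G2) ✓
  (1,7) → (φ(1),φ(7)) = (5,8) ∈ E(G2) ✓
  (1,8) → (φ(1),φ(8)) = (4,8) ∈ E(G2) ✓
  (2,4) → (φ(2),φ(4)) = (2,3) ∈ E(G2) ✓
  (2,6) → (φ(2),φ(6)) = (3,7) ∈ E(G2) ✓
  (3,5) → (φ(3),φ(5)) = (0,1) ∈ E(G2) ✓
  (3,6) → (φ(3),φ(6)) = (0,7) ∈ E(G2) ✓
  (4,5) → (φ(4),φ(5)) = (1,2) ∈ E(G2) ✓
  (4,6) → (φ(4),φ(6)) = (2,7) ∈ E(G2) ✓
  (5,6) → (φ(5),φ(6)) = (1,7) ∈ E(G2) ✓
  (5,7) → (φ(5),φ(7)) = (1,5) ∈ E(G2) ✓
  (6,7) → (φ(6),φ(7)) = (5,7) ∈ E(G2) ✓
All 18 edges of G1 map to edges of G2, and |E(G1)| = |E(G2)| = 18, so φ is a bijection on edges as well as vertices. Hence G1 ≅ G2.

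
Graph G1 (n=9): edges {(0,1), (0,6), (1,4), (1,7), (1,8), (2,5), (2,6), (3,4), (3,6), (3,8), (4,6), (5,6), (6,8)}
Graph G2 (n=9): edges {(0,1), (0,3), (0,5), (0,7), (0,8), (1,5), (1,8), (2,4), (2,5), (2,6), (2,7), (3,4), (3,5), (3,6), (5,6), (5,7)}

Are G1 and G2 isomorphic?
No, not isomorphic

The graphs are NOT isomorphic.

Counting triangles (3-cliques): G1 has 3, G2 has 7.
Triangle count is an isomorphism invariant, so differing triangle counts rule out isomorphism.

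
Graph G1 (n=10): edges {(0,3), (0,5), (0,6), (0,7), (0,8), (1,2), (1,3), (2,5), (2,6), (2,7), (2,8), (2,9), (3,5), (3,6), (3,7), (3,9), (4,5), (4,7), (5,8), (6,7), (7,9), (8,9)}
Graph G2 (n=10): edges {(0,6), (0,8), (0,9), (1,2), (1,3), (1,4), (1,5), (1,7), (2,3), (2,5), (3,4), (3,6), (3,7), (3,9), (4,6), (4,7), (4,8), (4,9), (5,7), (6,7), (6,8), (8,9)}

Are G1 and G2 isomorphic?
No, not isomorphic

The graphs are NOT isomorphic.

Counting triangles (3-cliques): G1 has 11, G2 has 15.
Triangle count is an isomorphism invariant, so differing triangle counts rule out isomorphism.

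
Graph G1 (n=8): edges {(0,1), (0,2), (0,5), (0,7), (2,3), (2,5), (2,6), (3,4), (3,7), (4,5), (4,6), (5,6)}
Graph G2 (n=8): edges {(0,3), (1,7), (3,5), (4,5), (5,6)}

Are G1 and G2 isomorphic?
No, not isomorphic

The graphs are NOT isomorphic.

Connected components of G1: 1 component(s) with vertex sets [[0, 1, 2, 3, 4, 5, 6, 7]], sizes [8].
Connected components of G2: 3 component(s) with vertex sets [[2], [1, 7], [0, 3, 4, 5, 6]], sizes [1, 2, 5].
The number of connected components (and the multiset of component sizes) is an isomorphism invariant — an isomorphism maps each component of G1 bijectively onto a component of G2. Since G1 has 1 component(s) and G2 has 3, they cannot be isomorphic.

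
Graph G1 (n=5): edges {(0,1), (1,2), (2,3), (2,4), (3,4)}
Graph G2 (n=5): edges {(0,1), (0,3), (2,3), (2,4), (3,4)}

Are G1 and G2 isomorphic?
Yes, isomorphic

The graphs are isomorphic.
One valid mapping φ: V(G1) → V(G2): 0→1, 1→0, 2→3, 3→2, 4→4

Verify φ preserves adjacency — for each edge of G1, its image is an edge of G2:
  (0,1) → (φ(0),φ(1)) = (0,1) ∈ E(G2) ✓
  (1,2) → (φ(1),φ(2)) = (0,3) ∈ E(G2) ✓
  (2,3) → (φ(2),φ(3)) = (2,3) ∈ E(G2) ✓
  (2,4) → (φ(2),φ(4)) = (3,4) ∈ E(G2) ✓
  (3,4) → (φ(3),φ(4)) = (2,4) ∈ E(G2) ✓
All 5 edges of G1 map to edges of G2, and |E(G1)| = |E(G2)| = 5, so φ is a bijection on edges as well as vertices. Hence G1 ≅ G2.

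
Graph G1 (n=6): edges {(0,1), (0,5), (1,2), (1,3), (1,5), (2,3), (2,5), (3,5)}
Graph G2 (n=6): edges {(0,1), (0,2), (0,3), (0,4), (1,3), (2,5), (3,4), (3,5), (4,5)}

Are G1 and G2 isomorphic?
No, not isomorphic

The graphs are NOT isomorphic.

Connected components of G1: 2 component(s) with vertex sets [[4], [0, 1, 2, 3, 5]], sizes [1, 5].
Connected components of G2: 1 component(s) with vertex sets [[0, 1, 2, 3, 4, 5]], sizes [6].
The number of connected components (and the multiset of component sizes) is an isomorphism invariant — an isomorphism maps each component of G1 bijectively onto a component of G2. Since G1 has 2 component(s) and G2 has 1, they cannot be isomorphic.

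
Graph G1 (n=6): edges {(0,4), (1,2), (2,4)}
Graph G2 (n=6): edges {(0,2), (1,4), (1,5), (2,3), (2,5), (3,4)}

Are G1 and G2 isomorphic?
No, not isomorphic

The graphs are NOT isomorphic.

Connected components of G1: 3 component(s) with vertex sets [[3], [5], [0, 1, 2, 4]], sizes [1, 1, 4].
Connected components of G2: 1 component(s) with vertex sets [[0, 1, 2, 3, 4, 5]], sizes [6].
The number of connected components (and the multiset of component sizes) is an isomorphism invariant — an isomorphism maps each component of G1 bijectively onto a component of G2. Since G1 has 3 component(s) and G2 has 1, they cannot be isomorphic.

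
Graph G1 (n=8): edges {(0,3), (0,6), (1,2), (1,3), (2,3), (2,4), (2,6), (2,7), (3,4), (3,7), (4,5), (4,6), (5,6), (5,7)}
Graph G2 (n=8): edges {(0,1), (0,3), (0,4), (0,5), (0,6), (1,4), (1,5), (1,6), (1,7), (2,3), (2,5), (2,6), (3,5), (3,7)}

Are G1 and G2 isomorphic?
Yes, isomorphic

The graphs are isomorphic.
One valid mapping φ: V(G1) → V(G2): 0→7, 1→4, 2→0, 3→1, 4→5, 5→2, 6→3, 7→6

Verify φ preserves adjacency — for each edge of G1, its image is an edge of G2:
  (0,3) → (φ(0),φ(3)) = (1,7) ∈ E(G2) ✓
  (0,6) → (φ(0),φ(6)) = (3,7) ∈ E(G2) ✓
  (1,2) → (φ(1),φ(2)) = (0,4) ∈ E(G2) ✓
  (1,3) → (φ(1),φ(3)) = (1,4) ∈ E(G2) ✓
  (2,3) → (φ(2),φ(3)) = (0,1) ∈ E(G2) ✓
  (2,4) → (φ(2),φ(4)) = (0,5) ∈ E(G2) ✓
  (2,6) → (φ(2),φ(6)) = (0,3) ∈ E(G2) ✓
  (2,7) → (φ(2),φ(7)) = (0,6) ∈ E(G2) ✓
  (3,4) → (φ(3),φ(4)) = (1,5) ∈ E(G2) ✓
  (3,7) → (φ(3),φ(7)) = (1,6) ∈ E(G2) ✓
  (4,5) → (φ(4),φ(5)) = (2,5) ∈ E(G2) ✓
  (4,6) → (φ(4),φ(6)) = (3,5) ∈ E(G2) ✓
  (5,6) → (φ(5),φ(6)) = (2,3) ∈ E(G2) ✓
  (5,7) → (φ(5),φ(7)) = (2,6) ∈ E(G2) ✓
All 14 edges of G1 map to edges of G2, and |E(G1)| = |E(G2)| = 14, so φ is a bijection on edges as well as vertices. Hence G1 ≅ G2.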